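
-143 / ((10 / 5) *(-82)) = 143 / 164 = 0.87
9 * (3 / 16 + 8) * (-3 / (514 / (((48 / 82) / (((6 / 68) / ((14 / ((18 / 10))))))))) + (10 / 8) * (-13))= -822468435 / 674368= -1219.61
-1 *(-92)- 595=-503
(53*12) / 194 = 318 / 97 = 3.28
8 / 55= 0.15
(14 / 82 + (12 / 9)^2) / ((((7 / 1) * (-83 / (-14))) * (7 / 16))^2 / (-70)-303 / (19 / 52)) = -139888640 / 59873082813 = -0.00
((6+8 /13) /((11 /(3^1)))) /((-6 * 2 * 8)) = -43 /2288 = -0.02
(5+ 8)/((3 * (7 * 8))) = 13/168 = 0.08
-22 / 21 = -1.05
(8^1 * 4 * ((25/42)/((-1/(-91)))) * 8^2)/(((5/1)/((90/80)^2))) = 28080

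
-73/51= -1.43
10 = 10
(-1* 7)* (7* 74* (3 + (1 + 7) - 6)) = -18130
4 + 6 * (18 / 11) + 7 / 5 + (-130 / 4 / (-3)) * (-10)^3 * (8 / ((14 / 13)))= -92932423 / 1155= -80460.97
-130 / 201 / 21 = -130 / 4221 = -0.03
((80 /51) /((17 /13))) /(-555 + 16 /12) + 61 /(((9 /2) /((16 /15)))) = 936876208 /64803915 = 14.46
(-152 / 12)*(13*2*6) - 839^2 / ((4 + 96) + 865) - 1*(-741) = -1964.45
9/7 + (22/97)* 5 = 1643/679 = 2.42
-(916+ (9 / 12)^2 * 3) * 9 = -132147 / 16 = -8259.19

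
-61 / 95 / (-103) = 61 / 9785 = 0.01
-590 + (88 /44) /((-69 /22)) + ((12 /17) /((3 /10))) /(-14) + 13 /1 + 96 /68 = -4732771 /8211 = -576.39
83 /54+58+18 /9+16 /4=65.54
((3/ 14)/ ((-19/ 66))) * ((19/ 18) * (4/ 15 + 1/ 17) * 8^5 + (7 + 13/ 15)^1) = -284411842/ 33915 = -8386.02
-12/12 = -1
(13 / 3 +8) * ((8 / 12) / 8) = 37 / 36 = 1.03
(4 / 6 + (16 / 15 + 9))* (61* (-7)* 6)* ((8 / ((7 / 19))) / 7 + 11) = -1938946 / 5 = -387789.20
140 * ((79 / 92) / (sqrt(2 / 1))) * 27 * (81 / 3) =2015685 * sqrt(2) / 46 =61969.76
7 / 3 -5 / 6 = 3 / 2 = 1.50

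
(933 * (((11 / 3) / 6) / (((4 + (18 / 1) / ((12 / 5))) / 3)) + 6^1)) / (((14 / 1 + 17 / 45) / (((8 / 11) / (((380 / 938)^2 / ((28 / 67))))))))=43740196920 / 59092451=740.20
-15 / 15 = -1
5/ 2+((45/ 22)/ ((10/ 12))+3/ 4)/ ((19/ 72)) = 6121/ 418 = 14.64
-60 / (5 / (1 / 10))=-6 / 5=-1.20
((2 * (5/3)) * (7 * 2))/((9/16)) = 2240/27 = 82.96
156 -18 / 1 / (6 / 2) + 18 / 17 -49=1735 / 17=102.06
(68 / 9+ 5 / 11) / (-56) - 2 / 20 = -6737 / 27720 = -0.24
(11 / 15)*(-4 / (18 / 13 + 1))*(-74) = 42328 / 465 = 91.03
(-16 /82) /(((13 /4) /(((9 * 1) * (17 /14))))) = -2448 /3731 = -0.66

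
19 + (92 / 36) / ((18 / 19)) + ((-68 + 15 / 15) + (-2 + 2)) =-7339 / 162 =-45.30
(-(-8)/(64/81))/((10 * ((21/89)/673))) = 1617219/560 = 2887.89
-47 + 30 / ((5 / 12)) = 25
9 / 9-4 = -3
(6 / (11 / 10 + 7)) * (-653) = -13060 / 27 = -483.70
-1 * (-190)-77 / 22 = 373 / 2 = 186.50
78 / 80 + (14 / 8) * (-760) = -1329.02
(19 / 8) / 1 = 19 / 8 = 2.38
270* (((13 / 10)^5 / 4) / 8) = 31.33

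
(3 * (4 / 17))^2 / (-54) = -8 / 867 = -0.01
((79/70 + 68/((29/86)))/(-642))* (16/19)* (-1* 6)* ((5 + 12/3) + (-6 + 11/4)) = 18935946/2063495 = 9.18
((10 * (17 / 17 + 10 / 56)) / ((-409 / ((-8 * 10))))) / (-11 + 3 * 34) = 6600 / 260533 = 0.03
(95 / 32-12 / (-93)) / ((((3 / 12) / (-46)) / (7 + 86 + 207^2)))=-1517548809 / 62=-24476593.69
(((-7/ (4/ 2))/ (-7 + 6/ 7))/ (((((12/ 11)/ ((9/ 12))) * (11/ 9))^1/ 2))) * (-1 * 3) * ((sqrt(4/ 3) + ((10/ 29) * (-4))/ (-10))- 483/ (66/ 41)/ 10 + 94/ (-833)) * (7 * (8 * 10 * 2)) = 30112809993/ 466378- 61740 * sqrt(3)/ 43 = 62080.49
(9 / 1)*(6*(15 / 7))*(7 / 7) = 810 / 7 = 115.71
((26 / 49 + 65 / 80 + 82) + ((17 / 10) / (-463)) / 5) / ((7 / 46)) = 17395254453 / 31761800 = 547.68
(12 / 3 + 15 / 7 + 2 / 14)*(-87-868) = -42020 / 7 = -6002.86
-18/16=-9/8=-1.12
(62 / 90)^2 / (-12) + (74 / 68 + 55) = 23153713 / 413100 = 56.05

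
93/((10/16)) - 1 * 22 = 634/5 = 126.80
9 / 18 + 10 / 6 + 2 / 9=43 / 18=2.39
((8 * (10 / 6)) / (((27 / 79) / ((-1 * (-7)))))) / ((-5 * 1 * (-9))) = 4424 / 729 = 6.07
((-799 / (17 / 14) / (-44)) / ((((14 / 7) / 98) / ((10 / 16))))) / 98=1645 / 352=4.67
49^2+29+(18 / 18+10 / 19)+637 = 58302 / 19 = 3068.53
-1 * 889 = -889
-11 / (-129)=11 / 129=0.09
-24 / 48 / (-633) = 0.00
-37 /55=-0.67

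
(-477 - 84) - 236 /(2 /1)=-679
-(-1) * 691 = 691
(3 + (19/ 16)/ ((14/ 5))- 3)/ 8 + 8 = 14431/ 1792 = 8.05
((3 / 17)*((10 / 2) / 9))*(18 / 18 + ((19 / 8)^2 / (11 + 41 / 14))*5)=18875 / 63648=0.30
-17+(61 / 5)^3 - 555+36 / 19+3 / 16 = 47345349 / 38000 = 1245.93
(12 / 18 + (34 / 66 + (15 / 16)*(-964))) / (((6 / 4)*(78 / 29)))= -1151677 / 5148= -223.71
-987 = -987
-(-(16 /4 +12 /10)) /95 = 26 /475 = 0.05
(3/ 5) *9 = 27/ 5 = 5.40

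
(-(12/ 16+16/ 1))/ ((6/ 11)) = -737/ 24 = -30.71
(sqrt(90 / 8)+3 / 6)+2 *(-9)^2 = 3 *sqrt(5) / 2+325 / 2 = 165.85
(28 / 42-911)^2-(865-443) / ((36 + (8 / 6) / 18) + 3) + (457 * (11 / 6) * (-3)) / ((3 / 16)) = 815290.64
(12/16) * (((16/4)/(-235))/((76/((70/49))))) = -3/12502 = -0.00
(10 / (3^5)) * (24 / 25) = 16 / 405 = 0.04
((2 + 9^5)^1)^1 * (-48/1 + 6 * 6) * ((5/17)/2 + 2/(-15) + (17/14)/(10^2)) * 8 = -436268788/2975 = -146644.97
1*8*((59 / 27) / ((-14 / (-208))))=49088 / 189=259.72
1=1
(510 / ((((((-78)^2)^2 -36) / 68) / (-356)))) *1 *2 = -411536 / 616917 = -0.67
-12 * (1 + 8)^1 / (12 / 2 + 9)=-36 / 5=-7.20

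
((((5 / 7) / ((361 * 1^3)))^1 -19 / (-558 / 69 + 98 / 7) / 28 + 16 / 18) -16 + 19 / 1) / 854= 46718747 / 10565851968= 0.00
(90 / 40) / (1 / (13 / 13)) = 9 / 4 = 2.25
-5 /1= -5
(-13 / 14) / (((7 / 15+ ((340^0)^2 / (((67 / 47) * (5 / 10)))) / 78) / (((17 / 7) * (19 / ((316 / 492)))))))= -6747772005 / 49022344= -137.65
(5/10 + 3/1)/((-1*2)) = -7/4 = -1.75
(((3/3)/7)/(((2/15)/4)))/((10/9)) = 27/7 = 3.86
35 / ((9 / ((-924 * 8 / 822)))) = -43120 / 1233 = -34.97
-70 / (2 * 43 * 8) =-35 / 344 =-0.10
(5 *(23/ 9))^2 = 13225/ 81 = 163.27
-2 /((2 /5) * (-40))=0.12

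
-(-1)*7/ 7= 1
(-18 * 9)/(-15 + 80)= -162/65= -2.49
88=88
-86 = -86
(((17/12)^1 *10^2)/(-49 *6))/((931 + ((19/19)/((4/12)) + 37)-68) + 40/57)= -8075/15144234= -0.00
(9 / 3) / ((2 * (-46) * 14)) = -3 / 1288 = -0.00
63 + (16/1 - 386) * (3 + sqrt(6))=-1953.31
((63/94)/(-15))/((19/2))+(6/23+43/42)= 5520779/4313190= 1.28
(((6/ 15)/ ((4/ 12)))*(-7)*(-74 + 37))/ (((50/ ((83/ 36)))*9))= 21497/ 13500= 1.59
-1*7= -7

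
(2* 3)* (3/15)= 6/5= 1.20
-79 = -79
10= 10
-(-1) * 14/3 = 14/3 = 4.67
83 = 83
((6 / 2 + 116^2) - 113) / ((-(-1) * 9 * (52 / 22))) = 73403 / 117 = 627.38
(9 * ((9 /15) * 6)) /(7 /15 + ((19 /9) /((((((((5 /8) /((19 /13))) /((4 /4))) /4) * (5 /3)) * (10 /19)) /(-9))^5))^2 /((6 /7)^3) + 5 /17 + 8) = 106076417458843253552913665771484375 /1535720634185494388563849413238543212076727435499335081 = 0.00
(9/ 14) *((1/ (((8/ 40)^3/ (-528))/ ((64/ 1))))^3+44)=-339144081407999999802/ 7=-48449154486857142828.86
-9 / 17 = -0.53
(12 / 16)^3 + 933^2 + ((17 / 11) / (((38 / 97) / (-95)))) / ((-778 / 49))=238395215197 / 273856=870513.03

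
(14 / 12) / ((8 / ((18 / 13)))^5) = 137781 / 760408064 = 0.00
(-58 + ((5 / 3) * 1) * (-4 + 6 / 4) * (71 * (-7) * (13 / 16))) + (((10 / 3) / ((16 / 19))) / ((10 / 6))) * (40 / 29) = 1627.83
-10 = -10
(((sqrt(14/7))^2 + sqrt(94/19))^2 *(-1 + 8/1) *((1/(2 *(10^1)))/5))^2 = 833 *sqrt(1786)/45125 + 704081/902500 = 1.56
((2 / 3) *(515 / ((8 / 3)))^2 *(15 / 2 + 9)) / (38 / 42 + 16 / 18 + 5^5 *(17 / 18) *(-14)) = -1654208325 / 166592768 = -9.93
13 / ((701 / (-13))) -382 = -267951 / 701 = -382.24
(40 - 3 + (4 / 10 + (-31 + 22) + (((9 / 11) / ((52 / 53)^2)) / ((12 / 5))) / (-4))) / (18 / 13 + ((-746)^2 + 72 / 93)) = 2088398483 / 41051628766720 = 0.00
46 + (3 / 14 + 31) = 1081 / 14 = 77.21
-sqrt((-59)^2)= -59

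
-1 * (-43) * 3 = 129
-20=-20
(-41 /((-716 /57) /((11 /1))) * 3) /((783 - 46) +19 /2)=0.14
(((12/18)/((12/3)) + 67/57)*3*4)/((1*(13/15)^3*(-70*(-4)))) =103275/1168804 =0.09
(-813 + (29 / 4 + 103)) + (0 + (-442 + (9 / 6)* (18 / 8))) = -9131 / 8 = -1141.38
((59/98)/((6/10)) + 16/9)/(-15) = -2453/13230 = -0.19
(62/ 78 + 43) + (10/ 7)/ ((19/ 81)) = 258754/ 5187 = 49.89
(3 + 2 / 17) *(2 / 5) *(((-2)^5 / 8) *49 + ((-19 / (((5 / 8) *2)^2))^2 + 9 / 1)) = -2592654 / 53125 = -48.80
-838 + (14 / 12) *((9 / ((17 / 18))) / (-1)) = -14435 / 17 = -849.12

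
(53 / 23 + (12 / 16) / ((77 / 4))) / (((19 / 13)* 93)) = 0.02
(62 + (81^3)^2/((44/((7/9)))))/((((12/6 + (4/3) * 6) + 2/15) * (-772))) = -3295011299865/5163136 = -638180.23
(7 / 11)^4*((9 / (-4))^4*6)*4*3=141776649 / 468512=302.61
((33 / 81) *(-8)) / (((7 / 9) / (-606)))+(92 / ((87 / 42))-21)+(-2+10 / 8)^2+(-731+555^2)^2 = 306707357038067 / 3248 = 94429604999.40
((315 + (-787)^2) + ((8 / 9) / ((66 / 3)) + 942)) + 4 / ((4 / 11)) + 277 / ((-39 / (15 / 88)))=6390066503 / 10296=620635.83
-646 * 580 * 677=-253658360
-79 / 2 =-39.50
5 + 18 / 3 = 11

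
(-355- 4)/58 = -359/58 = -6.19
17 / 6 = 2.83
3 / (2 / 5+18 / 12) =30 / 19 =1.58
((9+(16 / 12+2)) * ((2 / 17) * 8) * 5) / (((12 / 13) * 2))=4810 / 153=31.44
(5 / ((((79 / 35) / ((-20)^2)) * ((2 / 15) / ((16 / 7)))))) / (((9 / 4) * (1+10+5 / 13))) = 593.00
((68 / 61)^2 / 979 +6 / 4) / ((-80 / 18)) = -19688085 / 58285744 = -0.34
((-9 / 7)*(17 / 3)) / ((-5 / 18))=918 / 35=26.23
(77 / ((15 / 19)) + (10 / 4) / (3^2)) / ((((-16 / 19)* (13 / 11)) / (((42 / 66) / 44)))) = -1170799 / 823680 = -1.42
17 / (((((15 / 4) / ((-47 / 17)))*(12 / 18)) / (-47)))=4418 / 5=883.60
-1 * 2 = -2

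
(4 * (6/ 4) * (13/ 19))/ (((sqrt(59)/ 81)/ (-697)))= -4403646 * sqrt(59)/ 1121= -30173.99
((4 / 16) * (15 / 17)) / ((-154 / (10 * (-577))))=43275 / 5236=8.26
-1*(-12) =12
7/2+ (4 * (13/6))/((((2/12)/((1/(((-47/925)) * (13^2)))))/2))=-10523/1222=-8.61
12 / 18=0.67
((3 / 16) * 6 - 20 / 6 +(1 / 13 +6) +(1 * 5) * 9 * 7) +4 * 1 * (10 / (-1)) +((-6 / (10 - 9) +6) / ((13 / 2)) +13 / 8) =43757 / 156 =280.49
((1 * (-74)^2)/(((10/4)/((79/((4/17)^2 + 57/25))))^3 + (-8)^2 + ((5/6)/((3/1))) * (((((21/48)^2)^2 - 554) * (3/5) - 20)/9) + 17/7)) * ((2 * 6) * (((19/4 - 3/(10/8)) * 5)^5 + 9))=1627156293202034249425586871552000/6141665787468292965965551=264937290.55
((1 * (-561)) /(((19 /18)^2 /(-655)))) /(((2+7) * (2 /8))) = 52913520 /361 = 146574.85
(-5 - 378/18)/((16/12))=-39/2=-19.50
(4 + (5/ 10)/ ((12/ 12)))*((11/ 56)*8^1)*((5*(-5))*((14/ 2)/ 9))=-275/ 2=-137.50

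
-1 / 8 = -0.12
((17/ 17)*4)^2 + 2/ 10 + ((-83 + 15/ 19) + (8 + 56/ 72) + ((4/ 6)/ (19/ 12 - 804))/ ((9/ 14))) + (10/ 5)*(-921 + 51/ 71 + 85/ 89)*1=-98629805387944/ 52023031605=-1895.89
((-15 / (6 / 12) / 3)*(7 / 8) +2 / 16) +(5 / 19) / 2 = -1291 / 152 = -8.49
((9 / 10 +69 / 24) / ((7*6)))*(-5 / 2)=-151 / 672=-0.22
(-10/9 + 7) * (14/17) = 742/153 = 4.85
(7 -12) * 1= -5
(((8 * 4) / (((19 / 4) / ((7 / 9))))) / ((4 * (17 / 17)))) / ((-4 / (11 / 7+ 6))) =-424 / 171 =-2.48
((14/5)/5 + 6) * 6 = 984/25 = 39.36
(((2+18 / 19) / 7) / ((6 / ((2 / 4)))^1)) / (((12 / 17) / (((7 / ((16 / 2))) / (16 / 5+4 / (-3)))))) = 0.02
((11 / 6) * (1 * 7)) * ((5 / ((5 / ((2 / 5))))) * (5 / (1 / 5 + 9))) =2.79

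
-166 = -166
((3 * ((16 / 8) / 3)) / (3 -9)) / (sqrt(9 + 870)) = -sqrt(879) / 2637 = -0.01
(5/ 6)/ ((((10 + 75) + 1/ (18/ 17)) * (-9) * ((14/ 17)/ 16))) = -40/ 1911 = -0.02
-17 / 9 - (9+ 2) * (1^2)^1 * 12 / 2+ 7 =-548 / 9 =-60.89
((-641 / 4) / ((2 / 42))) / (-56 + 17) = 4487 / 52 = 86.29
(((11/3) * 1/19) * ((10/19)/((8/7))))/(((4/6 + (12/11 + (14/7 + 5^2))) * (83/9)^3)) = 3087315/783551746172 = 0.00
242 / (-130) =-121 / 65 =-1.86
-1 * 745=-745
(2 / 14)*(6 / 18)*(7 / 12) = 1 / 36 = 0.03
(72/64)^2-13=-751/64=-11.73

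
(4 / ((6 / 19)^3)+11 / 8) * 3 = 27733 / 72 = 385.18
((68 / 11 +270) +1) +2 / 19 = 57953 / 209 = 277.29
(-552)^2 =304704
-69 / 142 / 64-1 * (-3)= 2.99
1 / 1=1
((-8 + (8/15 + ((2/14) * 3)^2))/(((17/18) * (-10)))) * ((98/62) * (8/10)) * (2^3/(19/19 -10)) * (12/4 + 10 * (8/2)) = -7365728/197625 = -37.27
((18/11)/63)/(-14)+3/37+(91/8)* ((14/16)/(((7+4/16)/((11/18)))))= 152936761/166563936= 0.92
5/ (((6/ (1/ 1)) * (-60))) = -1/ 72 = -0.01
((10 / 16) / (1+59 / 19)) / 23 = 95 / 14352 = 0.01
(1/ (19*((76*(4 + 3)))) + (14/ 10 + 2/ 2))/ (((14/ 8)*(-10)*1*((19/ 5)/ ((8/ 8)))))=-121301/ 3360910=-0.04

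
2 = 2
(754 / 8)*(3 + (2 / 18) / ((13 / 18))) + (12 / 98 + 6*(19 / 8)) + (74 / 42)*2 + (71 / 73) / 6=1127858 / 3577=315.31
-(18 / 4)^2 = -81 / 4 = -20.25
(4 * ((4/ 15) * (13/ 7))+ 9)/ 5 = 1153/ 525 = 2.20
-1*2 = -2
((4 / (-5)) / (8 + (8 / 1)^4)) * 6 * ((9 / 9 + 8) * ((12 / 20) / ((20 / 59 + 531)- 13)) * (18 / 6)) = -0.00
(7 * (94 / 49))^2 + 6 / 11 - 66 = 61916 / 539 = 114.87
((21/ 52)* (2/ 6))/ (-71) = -7/ 3692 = -0.00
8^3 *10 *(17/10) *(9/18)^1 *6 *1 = 26112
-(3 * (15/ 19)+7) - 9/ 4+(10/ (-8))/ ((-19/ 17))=-21/ 2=-10.50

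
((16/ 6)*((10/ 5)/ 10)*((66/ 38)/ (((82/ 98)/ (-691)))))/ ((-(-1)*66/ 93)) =-4198516/ 3895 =-1077.92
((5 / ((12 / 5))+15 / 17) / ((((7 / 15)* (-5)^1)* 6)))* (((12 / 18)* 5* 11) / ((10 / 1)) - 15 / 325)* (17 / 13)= -42713 / 42588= -1.00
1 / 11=0.09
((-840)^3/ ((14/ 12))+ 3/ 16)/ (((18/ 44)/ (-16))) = 59609087978/ 3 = 19869695992.67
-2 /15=-0.13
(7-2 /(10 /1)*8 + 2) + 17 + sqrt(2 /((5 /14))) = 2*sqrt(35) /5 + 122 /5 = 26.77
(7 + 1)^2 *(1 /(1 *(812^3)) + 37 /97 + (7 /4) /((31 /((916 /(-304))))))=6464701657609 /477941940791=13.53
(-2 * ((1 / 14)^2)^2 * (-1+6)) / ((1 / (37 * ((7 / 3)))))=-185 / 8232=-0.02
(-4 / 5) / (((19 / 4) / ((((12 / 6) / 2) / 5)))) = -16 / 475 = -0.03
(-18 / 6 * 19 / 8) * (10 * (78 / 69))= -3705 / 46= -80.54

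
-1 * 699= -699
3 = 3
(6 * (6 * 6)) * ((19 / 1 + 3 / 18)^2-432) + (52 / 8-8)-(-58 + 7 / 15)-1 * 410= -14315.97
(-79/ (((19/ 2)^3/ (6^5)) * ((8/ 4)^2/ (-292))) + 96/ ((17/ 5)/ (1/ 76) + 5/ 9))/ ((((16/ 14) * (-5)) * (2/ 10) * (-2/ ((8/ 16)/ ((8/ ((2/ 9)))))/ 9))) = 914502878163/ 319711708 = 2860.40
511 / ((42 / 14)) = 511 / 3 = 170.33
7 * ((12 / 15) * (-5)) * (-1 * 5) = 140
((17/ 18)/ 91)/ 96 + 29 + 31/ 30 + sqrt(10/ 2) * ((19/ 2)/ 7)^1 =19 * sqrt(5)/ 14 + 23613493/ 786240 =33.07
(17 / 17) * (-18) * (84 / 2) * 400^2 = -120960000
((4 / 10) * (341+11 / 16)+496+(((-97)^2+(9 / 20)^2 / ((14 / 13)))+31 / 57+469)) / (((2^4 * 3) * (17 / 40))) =3355241081 / 6511680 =515.27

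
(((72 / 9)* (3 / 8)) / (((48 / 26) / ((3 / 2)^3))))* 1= 351 / 64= 5.48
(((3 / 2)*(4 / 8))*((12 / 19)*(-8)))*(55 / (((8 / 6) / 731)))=-2171070 / 19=-114266.84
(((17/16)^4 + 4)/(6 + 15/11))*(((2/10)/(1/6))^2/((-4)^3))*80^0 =-760463/47185920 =-0.02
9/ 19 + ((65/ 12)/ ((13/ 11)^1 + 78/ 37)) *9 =119703/ 7828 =15.29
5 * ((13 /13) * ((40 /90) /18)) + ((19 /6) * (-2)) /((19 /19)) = -503 /81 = -6.21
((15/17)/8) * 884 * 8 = 780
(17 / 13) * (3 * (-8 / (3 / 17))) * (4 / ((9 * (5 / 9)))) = -9248 / 65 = -142.28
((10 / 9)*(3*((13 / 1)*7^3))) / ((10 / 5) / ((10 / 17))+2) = 222950 / 81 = 2752.47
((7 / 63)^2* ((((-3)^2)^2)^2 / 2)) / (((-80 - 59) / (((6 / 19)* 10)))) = -2430 / 2641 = -0.92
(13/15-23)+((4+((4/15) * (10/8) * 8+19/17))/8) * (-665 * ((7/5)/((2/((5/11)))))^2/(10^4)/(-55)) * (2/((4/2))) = -480775908751/21721920000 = -22.13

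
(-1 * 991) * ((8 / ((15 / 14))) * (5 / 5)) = -110992 / 15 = -7399.47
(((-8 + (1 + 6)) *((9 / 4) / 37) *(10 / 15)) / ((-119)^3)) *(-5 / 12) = -5 / 498807064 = -0.00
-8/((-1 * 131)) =8/131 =0.06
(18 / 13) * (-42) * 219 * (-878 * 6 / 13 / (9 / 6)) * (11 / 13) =6396068448 / 2197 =2911273.76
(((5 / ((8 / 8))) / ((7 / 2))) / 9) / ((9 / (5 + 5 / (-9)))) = 400 / 5103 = 0.08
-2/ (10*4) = -1/ 20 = -0.05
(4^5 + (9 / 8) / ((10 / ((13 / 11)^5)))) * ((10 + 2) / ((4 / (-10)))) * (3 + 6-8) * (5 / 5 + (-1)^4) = -39589918671 / 644204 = -61455.56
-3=-3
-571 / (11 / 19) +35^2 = 2626 / 11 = 238.73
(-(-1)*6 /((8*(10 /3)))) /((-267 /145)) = -87 /712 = -0.12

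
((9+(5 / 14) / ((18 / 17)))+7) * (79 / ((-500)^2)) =0.01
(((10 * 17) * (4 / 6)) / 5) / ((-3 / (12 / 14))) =-6.48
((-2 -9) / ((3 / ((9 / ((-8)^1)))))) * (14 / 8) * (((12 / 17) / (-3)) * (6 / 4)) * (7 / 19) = -4851 / 5168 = -0.94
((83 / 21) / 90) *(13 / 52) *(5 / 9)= 83 / 13608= 0.01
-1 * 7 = -7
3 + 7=10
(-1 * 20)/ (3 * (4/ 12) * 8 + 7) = -4/ 3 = -1.33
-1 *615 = -615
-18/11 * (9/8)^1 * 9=-729/44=-16.57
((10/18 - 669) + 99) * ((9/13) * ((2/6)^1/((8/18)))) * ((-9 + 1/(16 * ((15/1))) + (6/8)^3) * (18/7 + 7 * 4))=902734925/11648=77501.28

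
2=2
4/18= 2/9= 0.22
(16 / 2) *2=16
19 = 19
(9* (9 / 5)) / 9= 9 / 5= 1.80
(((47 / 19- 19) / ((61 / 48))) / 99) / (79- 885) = 2512 / 15413541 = 0.00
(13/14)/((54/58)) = 1.00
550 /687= 0.80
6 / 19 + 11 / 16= 305 / 304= 1.00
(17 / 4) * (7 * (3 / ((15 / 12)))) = 357 / 5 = 71.40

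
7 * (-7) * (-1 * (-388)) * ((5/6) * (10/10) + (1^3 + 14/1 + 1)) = -960106/3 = -320035.33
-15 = -15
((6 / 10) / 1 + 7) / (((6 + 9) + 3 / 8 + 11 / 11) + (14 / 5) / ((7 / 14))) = 304 / 879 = 0.35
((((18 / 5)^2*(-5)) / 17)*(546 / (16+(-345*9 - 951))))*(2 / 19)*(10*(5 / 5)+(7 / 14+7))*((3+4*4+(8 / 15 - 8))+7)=14343966 / 815575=17.59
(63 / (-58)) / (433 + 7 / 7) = -9 / 3596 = -0.00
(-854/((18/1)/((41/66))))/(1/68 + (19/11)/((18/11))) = -27.54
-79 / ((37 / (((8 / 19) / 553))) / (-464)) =0.75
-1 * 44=-44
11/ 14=0.79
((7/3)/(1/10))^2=544.44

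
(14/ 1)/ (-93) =-14/ 93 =-0.15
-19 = -19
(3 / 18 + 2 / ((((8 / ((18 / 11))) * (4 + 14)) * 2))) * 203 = 9541 / 264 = 36.14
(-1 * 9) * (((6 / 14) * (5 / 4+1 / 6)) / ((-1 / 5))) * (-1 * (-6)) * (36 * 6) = 247860 / 7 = 35408.57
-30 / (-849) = 10 / 283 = 0.04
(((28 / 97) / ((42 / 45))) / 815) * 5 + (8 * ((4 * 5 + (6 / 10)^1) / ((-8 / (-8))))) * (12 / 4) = 39084942 / 79055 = 494.40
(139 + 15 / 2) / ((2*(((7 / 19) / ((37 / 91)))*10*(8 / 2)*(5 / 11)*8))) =2265769 / 4076800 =0.56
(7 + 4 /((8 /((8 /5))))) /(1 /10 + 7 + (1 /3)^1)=234 /223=1.05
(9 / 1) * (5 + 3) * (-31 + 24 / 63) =-15432 / 7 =-2204.57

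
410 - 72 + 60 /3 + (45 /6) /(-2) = 1417 /4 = 354.25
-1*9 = -9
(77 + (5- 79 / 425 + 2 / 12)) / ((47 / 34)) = 209051 / 3525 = 59.31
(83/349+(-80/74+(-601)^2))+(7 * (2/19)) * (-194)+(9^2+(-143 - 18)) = 88564675388/245347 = 360977.21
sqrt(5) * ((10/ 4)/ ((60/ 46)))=23 * sqrt(5)/ 12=4.29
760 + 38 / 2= 779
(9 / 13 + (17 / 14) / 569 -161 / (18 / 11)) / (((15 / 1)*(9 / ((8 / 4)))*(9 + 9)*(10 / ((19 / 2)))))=-865007053 / 11324067300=-0.08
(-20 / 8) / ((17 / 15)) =-75 / 34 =-2.21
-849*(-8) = 6792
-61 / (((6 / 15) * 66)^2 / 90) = -7625 / 968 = -7.88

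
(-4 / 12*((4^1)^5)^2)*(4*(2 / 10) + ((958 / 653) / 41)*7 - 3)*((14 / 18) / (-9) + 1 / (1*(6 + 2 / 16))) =1854739054592 / 35420679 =52363.17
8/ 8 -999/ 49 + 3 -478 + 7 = -23882/ 49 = -487.39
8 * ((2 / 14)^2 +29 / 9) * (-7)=-181.59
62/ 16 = 3.88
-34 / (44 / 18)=-13.91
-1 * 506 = -506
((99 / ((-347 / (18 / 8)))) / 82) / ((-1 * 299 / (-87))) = -77517 / 34030984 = -0.00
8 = 8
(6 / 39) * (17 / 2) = 17 / 13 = 1.31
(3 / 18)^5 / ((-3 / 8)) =-1 / 2916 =-0.00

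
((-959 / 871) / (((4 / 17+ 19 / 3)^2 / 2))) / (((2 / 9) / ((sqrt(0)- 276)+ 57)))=4916381589 / 97747975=50.30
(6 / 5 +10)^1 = 56 / 5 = 11.20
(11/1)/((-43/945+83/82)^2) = 66051701100/5611358281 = 11.77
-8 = -8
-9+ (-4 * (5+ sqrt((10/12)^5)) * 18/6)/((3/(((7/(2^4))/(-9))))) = -289/36+ 175 * sqrt(30)/7776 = -7.90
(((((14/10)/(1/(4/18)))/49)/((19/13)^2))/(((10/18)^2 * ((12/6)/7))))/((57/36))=18252/857375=0.02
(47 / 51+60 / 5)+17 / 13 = 9434 / 663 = 14.23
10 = 10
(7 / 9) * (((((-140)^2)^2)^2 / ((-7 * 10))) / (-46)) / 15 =1475789056000000 / 621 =2376471909822.87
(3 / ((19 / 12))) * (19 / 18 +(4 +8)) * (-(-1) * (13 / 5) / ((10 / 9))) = 5499 / 95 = 57.88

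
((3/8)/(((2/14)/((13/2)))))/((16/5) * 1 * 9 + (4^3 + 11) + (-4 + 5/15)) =4095/24032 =0.17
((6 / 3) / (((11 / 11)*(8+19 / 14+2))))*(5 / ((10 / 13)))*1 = 182 / 159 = 1.14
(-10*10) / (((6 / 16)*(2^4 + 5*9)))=-800 / 183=-4.37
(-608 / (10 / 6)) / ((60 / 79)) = -12008 / 25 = -480.32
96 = 96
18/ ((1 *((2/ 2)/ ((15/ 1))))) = 270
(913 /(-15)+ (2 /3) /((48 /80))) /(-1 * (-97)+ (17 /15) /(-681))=-0.62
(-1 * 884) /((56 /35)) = -1105 /2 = -552.50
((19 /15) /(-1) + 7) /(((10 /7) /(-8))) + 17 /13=-30029 /975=-30.80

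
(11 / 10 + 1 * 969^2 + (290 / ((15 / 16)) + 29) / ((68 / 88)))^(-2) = 0.00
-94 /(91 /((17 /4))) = -4.39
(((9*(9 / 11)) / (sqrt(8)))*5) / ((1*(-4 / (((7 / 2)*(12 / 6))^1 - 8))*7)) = 405*sqrt(2) / 1232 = 0.46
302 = 302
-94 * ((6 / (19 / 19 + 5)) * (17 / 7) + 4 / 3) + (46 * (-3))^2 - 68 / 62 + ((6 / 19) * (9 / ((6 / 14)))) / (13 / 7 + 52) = 87150818194 / 4663113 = 18689.41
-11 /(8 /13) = -143 /8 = -17.88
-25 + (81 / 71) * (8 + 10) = -317 / 71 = -4.46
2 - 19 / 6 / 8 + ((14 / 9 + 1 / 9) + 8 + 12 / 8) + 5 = 853 / 48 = 17.77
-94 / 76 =-47 / 38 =-1.24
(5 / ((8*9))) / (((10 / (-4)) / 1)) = -0.03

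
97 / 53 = 1.83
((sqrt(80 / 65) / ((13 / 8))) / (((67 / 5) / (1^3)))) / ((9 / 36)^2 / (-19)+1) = 48640 * sqrt(13) / 3430869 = 0.05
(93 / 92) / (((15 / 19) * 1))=589 / 460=1.28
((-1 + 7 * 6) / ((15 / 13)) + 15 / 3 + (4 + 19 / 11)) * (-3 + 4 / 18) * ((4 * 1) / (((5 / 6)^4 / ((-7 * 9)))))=92328768 / 1375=67148.19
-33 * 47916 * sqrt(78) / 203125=-1581228 * sqrt(78) / 203125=-68.75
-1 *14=-14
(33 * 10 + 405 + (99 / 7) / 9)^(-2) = 49 / 26584336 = 0.00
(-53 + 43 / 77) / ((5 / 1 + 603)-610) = 2019 / 77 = 26.22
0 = 0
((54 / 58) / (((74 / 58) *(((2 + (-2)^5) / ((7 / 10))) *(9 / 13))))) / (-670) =91 / 2479000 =0.00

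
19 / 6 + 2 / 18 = 59 / 18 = 3.28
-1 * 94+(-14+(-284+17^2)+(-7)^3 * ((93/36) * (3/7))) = -1931/4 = -482.75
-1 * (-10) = 10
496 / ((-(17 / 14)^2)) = -97216 / 289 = -336.39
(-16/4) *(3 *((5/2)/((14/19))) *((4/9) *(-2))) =760/21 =36.19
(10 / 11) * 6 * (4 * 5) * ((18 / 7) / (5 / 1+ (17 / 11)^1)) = 300 / 7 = 42.86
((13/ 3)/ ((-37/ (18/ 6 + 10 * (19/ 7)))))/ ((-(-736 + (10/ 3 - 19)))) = -2743/ 584045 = -0.00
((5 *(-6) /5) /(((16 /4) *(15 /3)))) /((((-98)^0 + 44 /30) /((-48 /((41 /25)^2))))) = 135000 /62197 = 2.17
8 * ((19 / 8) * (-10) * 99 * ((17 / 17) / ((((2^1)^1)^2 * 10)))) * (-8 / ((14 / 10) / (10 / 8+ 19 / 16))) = 366795 / 56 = 6549.91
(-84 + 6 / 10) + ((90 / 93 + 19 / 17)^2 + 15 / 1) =-88944313 / 1388645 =-64.05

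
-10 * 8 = -80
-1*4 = -4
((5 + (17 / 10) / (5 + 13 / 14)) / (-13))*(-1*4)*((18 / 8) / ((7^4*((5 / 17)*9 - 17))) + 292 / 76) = 187656704477 / 30025969610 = 6.25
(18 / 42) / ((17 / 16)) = 48 / 119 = 0.40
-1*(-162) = 162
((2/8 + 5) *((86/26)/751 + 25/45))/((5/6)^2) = 1033242/244075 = 4.23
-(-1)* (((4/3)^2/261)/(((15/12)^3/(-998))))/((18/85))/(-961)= 8686592/507912525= 0.02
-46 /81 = -0.57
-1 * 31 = -31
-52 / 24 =-13 / 6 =-2.17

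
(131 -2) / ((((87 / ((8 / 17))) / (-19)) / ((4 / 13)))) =-26144 / 6409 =-4.08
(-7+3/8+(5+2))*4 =3/2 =1.50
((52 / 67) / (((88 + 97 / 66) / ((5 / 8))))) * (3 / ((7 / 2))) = 2574 / 553889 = 0.00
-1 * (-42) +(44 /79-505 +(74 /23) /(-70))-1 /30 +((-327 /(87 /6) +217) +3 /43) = -127521209329 /475817790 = -268.00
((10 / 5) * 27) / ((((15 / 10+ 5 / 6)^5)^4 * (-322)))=-94143178827 / 12846554873915532161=-0.00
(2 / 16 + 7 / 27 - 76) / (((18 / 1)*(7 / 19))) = -310327 / 27216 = -11.40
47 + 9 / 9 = 48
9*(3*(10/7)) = 270/7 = 38.57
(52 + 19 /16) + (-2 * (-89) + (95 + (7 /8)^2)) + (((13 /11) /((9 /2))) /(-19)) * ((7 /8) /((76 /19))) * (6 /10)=326.95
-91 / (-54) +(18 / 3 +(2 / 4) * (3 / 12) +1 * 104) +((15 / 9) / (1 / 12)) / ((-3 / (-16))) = 47191 / 216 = 218.48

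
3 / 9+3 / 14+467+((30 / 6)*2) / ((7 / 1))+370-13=34691 / 42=825.98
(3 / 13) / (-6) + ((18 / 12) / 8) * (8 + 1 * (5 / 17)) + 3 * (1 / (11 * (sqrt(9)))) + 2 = 140321 / 38896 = 3.61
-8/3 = -2.67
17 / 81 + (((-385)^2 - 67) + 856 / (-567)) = 84004849 / 567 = 148156.70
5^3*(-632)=-79000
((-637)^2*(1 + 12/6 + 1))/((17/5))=8115380/17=477375.29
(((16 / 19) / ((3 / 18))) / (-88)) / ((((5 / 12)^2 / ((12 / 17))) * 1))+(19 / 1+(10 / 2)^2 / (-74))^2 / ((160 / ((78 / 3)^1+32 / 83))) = 36948588259467 / 645946769600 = 57.20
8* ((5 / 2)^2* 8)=400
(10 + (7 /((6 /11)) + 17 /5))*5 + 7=829 /6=138.17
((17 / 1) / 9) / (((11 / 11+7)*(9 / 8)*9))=17 / 729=0.02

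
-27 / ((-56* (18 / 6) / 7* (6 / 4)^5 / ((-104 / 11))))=-416 / 297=-1.40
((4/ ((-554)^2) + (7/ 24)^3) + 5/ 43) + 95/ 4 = 23.89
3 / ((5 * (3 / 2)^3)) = 8 / 45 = 0.18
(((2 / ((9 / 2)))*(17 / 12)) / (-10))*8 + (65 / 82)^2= 0.12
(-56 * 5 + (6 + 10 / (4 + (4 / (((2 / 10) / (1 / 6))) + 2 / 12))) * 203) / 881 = 3626 / 2643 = 1.37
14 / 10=7 / 5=1.40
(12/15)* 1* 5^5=2500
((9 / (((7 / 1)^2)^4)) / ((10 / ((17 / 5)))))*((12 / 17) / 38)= 27 / 2738280475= 0.00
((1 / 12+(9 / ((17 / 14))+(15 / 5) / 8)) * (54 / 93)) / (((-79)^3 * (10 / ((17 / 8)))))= -9633 / 4890946880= -0.00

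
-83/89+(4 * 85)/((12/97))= 2747.40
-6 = -6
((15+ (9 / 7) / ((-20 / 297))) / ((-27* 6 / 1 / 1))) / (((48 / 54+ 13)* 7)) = 191 / 735000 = 0.00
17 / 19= 0.89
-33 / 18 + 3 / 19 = -191 / 114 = -1.68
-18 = -18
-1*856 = -856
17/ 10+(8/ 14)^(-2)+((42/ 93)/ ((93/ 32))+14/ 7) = 1595543/ 230640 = 6.92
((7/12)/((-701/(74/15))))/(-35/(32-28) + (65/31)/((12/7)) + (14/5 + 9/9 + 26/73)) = 586117/481246314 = 0.00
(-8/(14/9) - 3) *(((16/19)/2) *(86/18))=-344/21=-16.38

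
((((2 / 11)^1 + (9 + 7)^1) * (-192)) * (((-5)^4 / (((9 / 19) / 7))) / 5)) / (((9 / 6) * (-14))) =27056000 / 99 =273292.93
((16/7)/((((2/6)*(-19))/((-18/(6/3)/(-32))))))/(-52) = 27/13832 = 0.00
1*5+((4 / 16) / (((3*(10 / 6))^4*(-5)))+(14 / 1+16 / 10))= 257499 / 12500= 20.60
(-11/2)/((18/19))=-209/36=-5.81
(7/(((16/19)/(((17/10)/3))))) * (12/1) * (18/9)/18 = 6.28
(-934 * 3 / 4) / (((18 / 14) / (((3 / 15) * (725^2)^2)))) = -180632936640625 / 6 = -30105489440104.17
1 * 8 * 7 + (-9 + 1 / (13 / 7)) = 618 / 13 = 47.54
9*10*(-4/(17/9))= -3240/17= -190.59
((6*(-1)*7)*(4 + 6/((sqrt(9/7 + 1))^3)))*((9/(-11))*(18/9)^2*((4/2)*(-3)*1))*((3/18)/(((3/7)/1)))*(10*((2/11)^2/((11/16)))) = -9031680/14641 - 1481760*sqrt(7)/14641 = -884.64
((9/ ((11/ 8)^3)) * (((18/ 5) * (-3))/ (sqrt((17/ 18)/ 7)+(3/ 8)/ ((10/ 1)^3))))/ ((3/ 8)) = 200658124800/ 724063245323 - 12740198400000 * sqrt(238)/ 724063245323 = -271.17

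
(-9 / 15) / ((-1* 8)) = 3 / 40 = 0.08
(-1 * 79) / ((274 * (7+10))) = -79 / 4658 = -0.02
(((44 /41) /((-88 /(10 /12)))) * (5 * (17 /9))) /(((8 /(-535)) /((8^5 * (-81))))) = -698496000 /41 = -17036487.80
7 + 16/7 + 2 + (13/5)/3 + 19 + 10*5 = 8521/105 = 81.15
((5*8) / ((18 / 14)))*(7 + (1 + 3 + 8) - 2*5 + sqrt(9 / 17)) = 280*sqrt(17) / 51 + 280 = 302.64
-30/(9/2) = -20/3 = -6.67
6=6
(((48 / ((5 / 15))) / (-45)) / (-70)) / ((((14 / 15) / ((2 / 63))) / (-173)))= -1384 / 5145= -0.27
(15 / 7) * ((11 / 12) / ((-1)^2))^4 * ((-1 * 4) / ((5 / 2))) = -14641 / 6048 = -2.42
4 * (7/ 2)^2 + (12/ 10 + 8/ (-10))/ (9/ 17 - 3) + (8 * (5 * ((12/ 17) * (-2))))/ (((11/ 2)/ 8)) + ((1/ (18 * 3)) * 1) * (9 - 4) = -11736827/ 353430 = -33.21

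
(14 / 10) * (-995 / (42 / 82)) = -8159 / 3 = -2719.67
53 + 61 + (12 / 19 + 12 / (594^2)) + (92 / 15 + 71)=535654148 / 2793285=191.76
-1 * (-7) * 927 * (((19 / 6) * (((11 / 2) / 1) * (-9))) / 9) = -452067 / 4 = -113016.75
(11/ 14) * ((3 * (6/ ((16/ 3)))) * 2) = 297/ 56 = 5.30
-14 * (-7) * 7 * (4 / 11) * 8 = 21952 / 11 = 1995.64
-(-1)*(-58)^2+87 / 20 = 67367 / 20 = 3368.35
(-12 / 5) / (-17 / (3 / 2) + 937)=-36 / 13885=-0.00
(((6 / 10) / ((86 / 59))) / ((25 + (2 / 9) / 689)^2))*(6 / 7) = 20418224931 / 36170222947145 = 0.00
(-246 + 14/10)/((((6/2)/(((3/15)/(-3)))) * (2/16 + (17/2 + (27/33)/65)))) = 1399112/2223315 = 0.63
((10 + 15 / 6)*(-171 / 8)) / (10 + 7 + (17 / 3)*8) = -12825 / 2992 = -4.29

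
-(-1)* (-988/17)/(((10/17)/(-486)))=240084/5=48016.80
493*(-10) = -4930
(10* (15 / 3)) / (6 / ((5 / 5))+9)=10 / 3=3.33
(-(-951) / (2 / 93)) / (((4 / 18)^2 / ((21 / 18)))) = 16715727 / 16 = 1044732.94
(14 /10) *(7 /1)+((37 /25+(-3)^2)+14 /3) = 1871 /75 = 24.95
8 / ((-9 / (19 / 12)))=-1.41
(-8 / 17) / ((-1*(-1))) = -8 / 17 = -0.47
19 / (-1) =-19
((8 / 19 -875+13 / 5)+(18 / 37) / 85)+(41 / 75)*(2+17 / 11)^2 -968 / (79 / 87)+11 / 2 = -10999142663679 / 5711980450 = -1925.63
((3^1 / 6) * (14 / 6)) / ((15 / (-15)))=-7 / 6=-1.17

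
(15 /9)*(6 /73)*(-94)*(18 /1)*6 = -101520 /73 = -1390.68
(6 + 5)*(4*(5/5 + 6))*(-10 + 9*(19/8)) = 7007/2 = 3503.50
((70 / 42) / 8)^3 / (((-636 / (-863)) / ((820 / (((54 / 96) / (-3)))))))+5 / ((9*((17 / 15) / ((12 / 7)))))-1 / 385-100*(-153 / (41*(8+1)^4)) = -17506032501773 / 331777464480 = -52.76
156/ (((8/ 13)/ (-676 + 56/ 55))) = -9410934/ 55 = -171107.89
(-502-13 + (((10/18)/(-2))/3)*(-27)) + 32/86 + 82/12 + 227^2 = 6582058/129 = 51023.71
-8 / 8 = -1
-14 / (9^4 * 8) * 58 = -203 / 13122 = -0.02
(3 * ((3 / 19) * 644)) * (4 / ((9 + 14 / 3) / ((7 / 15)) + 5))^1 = 3381 / 95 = 35.59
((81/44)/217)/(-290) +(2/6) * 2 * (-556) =-3079039283/8306760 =-370.67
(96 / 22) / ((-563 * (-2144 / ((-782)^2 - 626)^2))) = 559794549606 / 414931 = 1349126.84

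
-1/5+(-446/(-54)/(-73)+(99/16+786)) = 124862749/157680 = 791.87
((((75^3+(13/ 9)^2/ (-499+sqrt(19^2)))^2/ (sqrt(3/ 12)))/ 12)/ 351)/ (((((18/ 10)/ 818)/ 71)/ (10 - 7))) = 7812710658500228074382879/ 955063249920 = 8180307073018.10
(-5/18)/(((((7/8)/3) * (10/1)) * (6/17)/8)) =-136/63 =-2.16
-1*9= -9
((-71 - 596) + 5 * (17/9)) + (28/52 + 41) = -72074/117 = -616.02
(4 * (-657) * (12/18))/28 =-438/7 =-62.57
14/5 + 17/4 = 141/20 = 7.05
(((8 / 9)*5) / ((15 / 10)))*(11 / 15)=176 / 81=2.17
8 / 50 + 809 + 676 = 37129 / 25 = 1485.16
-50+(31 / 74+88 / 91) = -327367 / 6734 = -48.61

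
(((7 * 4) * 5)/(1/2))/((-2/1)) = -140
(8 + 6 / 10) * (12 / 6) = 86 / 5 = 17.20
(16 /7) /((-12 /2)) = -8 /21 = -0.38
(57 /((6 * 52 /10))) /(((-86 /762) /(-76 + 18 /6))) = 2642235 /2236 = 1181.68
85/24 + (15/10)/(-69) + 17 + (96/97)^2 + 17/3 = 27.17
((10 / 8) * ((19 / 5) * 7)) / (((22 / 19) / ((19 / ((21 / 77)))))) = 48013 / 24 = 2000.54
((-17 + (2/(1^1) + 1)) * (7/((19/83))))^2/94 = 33080978/16967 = 1949.72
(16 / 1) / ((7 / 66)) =1056 / 7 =150.86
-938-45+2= -981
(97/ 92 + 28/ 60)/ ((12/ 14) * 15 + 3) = 14693/ 153180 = 0.10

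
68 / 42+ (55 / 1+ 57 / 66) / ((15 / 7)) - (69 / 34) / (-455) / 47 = 47454656 / 1713855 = 27.69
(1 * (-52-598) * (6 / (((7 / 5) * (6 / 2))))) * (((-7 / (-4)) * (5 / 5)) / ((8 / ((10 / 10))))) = -1625 / 8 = -203.12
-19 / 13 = -1.46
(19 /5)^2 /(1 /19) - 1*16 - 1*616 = -8941 /25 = -357.64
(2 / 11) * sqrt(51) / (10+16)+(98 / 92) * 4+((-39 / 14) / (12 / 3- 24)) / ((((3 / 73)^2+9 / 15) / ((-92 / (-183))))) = sqrt(51) / 143+1378397677 / 314900544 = 4.43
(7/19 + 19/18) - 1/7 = 3067/2394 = 1.28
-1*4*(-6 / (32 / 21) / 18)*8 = 7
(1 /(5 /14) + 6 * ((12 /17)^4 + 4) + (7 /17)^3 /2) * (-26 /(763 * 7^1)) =-307540259 /2230428305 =-0.14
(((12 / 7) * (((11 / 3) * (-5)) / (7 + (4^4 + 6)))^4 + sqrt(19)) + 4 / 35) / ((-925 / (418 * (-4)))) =945822576528896 / 4577018430844125 + 1672 * sqrt(19) / 925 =8.09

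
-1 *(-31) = 31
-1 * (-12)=12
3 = 3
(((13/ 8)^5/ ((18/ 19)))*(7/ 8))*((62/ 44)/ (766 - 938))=-0.09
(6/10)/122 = 3/610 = 0.00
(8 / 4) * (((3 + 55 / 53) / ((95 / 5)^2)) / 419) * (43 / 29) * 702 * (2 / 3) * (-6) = -51678432 / 232485083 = -0.22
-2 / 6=-1 / 3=-0.33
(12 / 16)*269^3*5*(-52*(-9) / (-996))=-11387088765 / 332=-34298460.14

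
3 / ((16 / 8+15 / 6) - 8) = -6 / 7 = -0.86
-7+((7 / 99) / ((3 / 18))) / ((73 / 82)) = -6.52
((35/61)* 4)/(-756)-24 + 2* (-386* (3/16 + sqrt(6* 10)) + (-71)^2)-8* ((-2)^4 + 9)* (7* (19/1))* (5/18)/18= 3522.87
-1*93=-93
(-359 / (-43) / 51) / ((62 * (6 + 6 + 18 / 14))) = 2513 / 12644838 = 0.00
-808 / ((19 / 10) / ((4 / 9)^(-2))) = -40905 / 19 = -2152.89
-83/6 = -13.83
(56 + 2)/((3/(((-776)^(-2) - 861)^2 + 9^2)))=14333771.94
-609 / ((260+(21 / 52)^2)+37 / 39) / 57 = -1646736 / 40244641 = -0.04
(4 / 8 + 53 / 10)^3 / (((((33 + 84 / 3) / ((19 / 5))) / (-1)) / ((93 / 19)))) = -2268177 / 38125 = -59.49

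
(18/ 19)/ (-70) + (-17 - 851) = -577229/ 665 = -868.01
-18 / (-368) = 9 / 184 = 0.05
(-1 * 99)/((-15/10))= 66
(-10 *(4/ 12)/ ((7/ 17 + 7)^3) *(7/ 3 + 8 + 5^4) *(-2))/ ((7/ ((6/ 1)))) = 46820890/ 5250987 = 8.92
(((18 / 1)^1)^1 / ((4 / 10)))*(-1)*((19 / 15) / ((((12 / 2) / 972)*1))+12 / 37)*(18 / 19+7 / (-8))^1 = -1882089 / 2812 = -669.31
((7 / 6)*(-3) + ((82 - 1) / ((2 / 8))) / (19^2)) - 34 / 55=-127893 / 39710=-3.22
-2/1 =-2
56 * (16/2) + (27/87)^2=376849/841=448.10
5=5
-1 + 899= 898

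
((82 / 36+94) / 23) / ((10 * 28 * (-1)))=-1733 / 115920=-0.01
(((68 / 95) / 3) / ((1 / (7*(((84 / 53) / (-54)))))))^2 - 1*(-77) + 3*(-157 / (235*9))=66691547008592 / 868609022175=76.78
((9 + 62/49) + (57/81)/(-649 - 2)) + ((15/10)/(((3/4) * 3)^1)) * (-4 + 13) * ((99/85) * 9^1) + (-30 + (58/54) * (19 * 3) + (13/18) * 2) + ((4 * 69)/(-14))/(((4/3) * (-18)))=4461368171/41833260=106.65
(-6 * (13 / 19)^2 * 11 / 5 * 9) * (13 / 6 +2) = -83655 / 361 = -231.73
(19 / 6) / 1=19 / 6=3.17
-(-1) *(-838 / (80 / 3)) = -1257 / 40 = -31.42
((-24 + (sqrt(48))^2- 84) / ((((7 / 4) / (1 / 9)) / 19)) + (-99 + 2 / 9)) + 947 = 48878 / 63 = 775.84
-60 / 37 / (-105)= 4 / 259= 0.02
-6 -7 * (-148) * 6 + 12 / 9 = 18634 / 3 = 6211.33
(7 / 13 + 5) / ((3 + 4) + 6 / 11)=792 / 1079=0.73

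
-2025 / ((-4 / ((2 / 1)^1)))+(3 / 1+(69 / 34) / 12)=138131 / 136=1015.67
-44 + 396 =352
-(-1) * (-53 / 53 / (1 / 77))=-77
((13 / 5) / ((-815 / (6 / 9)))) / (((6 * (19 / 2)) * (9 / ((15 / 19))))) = -26 / 7943805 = -0.00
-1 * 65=-65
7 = 7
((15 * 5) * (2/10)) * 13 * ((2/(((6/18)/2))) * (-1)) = -2340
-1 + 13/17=-4/17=-0.24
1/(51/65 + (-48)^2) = 65/149811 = 0.00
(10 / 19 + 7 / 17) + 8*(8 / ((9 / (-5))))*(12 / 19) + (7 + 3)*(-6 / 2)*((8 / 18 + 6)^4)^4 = -52972493864146530671944198833179 / 199508506999714881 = -265514963049782.30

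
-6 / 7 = -0.86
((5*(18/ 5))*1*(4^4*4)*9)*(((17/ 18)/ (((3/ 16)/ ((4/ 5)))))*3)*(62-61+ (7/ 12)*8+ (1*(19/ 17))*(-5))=786432/ 5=157286.40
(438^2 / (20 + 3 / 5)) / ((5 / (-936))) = -179565984 / 103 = -1743359.07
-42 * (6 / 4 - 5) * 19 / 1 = 2793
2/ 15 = 0.13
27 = 27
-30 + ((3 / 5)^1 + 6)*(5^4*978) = 4034220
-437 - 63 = -500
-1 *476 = -476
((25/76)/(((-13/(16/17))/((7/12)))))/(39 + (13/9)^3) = -42525/128606972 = -0.00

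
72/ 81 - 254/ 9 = -82/ 3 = -27.33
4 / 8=1 / 2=0.50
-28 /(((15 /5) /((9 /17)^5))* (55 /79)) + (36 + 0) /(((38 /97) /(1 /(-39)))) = -56203705182 /19288757345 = -2.91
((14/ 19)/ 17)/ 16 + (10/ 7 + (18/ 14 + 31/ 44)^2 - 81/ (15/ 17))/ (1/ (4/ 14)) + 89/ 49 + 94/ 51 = -8456095931/ 402164070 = -21.03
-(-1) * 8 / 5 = 8 / 5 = 1.60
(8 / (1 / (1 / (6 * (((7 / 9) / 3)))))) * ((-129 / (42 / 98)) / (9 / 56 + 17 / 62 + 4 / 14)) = -298592 / 139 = -2148.14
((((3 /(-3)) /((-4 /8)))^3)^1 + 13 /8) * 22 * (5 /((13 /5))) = 21175 /52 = 407.21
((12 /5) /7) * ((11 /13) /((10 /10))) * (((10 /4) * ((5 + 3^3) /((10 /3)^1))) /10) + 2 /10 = 2039 /2275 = 0.90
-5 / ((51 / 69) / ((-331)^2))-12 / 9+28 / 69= -869367623 / 1173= -741148.87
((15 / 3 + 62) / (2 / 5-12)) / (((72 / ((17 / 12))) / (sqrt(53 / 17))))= -335* sqrt(901) / 50112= -0.20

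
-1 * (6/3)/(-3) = 2/3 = 0.67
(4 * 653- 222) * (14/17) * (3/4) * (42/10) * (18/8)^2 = 31387.20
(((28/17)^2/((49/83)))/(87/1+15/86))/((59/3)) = 114208/42610449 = 0.00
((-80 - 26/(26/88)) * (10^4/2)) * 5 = -4200000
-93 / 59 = -1.58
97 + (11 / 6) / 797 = 463865 / 4782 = 97.00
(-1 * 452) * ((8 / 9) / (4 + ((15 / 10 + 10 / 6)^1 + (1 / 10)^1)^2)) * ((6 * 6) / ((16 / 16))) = -3254400 / 3301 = -985.88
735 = 735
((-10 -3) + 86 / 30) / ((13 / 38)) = -5776 / 195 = -29.62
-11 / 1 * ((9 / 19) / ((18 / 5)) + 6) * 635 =-1627505 / 38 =-42829.08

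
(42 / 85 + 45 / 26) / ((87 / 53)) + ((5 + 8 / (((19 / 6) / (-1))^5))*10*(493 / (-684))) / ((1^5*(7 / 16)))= -15311061876403499 / 189955742337270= -80.60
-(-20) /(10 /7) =14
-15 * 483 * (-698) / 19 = 5057010 / 19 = 266158.42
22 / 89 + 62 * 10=55202 / 89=620.25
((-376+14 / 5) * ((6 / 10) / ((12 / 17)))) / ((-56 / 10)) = 15861 / 280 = 56.65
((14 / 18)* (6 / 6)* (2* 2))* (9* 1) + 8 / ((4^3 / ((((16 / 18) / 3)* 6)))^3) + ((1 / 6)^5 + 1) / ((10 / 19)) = 6975169 / 233280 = 29.90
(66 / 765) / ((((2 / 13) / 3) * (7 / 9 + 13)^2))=11583 / 1306960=0.01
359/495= 0.73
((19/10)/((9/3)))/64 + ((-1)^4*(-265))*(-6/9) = 113073/640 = 176.68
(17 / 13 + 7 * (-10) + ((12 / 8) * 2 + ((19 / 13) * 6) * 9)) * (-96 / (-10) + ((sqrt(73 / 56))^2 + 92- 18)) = 1123.34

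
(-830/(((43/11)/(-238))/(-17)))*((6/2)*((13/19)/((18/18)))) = -1440659220/817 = -1763352.78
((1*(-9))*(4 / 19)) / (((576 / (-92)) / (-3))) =-0.91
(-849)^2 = 720801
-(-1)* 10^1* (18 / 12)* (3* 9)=405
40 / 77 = 0.52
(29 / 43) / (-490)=-29 / 21070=-0.00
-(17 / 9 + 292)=-2645 / 9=-293.89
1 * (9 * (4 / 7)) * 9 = 324 / 7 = 46.29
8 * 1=8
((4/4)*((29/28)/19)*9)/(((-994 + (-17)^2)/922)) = -40107/62510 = -0.64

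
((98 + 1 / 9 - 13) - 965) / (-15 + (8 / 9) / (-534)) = 2114373 / 36049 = 58.65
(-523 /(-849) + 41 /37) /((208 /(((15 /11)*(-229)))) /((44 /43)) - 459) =-62013200 /16532672371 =-0.00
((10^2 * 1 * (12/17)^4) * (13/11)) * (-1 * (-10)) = 269568000/918731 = 293.41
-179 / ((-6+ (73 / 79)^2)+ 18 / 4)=2234278 / 8065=277.03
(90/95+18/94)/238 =1017/212534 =0.00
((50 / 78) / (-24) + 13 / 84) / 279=839 / 1828008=0.00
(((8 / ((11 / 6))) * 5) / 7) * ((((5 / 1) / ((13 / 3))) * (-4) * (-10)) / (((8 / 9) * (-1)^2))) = 162000 / 1001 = 161.84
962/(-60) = -481/30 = -16.03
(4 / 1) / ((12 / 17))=17 / 3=5.67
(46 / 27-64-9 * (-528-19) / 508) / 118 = -721535 / 1618488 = -0.45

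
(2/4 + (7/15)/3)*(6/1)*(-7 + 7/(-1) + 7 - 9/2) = -1357/30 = -45.23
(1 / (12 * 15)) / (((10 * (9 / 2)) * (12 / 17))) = 17 / 97200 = 0.00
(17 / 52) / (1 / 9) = 153 / 52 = 2.94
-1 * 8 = -8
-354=-354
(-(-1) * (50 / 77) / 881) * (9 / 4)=225 / 135674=0.00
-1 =-1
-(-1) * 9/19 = 9/19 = 0.47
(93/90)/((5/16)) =3.31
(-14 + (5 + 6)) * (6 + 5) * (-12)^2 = -4752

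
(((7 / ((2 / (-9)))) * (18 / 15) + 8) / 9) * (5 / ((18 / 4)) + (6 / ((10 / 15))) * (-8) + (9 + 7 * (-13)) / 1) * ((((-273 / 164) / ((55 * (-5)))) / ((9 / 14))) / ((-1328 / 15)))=-4081259 / 75801825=-0.05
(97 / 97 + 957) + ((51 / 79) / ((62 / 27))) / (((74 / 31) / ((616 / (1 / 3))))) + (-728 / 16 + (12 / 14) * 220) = 53964481 / 40922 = 1318.72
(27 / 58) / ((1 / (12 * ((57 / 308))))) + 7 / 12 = 43333 / 26796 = 1.62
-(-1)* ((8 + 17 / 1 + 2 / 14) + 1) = 183 / 7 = 26.14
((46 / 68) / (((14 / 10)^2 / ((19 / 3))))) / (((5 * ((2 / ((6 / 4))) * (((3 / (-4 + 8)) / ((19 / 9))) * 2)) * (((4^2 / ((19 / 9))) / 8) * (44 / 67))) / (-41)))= -2166792395 / 71251488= -30.41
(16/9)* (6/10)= 16/15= 1.07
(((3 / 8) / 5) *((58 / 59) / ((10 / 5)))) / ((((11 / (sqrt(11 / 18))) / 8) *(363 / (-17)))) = -493 *sqrt(22) / 2355870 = -0.00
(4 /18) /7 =2 /63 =0.03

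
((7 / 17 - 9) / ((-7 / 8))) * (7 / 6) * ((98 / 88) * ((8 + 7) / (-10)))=-3577 / 187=-19.13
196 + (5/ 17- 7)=3218/ 17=189.29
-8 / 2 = -4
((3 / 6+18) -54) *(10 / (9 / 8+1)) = -2840 / 17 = -167.06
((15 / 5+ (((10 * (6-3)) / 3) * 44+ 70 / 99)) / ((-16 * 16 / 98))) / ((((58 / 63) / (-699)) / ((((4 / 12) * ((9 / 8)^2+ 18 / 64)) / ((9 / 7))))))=51720.38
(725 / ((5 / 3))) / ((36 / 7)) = 84.58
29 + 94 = 123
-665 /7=-95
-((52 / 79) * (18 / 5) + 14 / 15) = -3914 / 1185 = -3.30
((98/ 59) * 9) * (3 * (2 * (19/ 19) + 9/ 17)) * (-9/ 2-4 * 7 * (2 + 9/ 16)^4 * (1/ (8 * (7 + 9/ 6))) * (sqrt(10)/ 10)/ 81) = -512001/ 1003-41677148989 * sqrt(10)/ 16761815040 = -518.33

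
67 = 67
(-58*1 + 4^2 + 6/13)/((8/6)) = -405/13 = -31.15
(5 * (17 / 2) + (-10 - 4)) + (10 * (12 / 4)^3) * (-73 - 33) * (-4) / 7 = 229359 / 14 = 16382.79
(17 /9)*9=17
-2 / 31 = -0.06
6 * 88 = 528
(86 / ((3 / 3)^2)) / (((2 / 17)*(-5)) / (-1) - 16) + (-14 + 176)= 20491 / 131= 156.42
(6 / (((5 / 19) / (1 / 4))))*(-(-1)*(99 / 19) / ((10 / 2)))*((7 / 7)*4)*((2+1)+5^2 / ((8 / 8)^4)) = 16632 / 25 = 665.28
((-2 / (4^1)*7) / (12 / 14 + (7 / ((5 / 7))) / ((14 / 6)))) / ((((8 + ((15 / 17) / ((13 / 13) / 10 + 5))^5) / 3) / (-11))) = 5433103561710055 / 1903135117023856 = 2.85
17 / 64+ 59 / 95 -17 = -97969 / 6080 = -16.11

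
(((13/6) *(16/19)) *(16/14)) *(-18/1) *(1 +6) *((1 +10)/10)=-27456/95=-289.01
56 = 56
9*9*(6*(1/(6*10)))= 81/10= 8.10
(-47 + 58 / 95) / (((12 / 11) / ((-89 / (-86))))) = -1438151 / 32680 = -44.01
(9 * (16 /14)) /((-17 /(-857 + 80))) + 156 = 626.12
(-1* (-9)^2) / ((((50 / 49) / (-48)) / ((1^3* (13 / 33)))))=412776 / 275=1501.00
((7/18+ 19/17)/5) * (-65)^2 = 389545/306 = 1273.02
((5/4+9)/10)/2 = 41/80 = 0.51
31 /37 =0.84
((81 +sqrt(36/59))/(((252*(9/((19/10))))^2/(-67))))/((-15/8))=24187*sqrt(59)/9483925500 +24187/11907000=0.00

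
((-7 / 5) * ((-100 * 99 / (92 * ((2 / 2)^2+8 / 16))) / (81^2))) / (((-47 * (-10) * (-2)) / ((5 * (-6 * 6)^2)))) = -3080 / 29187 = -0.11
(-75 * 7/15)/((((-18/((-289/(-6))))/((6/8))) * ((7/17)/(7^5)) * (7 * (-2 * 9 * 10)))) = -11796113/5184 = -2275.48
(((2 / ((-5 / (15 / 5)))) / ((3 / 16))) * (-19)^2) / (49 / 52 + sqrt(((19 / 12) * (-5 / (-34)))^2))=-61271808 / 31165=-1966.05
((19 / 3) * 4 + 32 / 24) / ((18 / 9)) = 40 / 3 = 13.33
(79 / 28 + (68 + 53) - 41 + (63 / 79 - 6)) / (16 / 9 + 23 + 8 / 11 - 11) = 16997607 / 3176432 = 5.35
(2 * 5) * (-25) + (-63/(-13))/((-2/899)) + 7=-62955/26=-2421.35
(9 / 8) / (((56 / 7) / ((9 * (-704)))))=-891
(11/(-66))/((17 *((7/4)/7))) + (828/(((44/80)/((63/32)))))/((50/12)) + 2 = 2000773/2805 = 713.29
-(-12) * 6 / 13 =72 / 13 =5.54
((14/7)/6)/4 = 1/12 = 0.08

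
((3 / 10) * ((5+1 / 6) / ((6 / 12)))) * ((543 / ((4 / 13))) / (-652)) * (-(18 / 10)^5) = 12921633621 / 81500000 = 158.55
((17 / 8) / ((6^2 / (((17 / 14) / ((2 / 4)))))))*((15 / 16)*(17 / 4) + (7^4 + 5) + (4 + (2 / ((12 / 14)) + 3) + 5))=347.53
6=6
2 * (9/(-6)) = -3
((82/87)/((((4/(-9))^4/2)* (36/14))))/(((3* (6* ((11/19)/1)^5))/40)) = 95936455755/149455328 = 641.91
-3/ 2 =-1.50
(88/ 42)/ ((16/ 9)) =33/ 28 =1.18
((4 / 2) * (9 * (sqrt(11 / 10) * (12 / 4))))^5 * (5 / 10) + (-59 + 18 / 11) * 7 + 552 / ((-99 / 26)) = -18035 / 33 + 3472435494 * sqrt(110) / 125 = 291353139.15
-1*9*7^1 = -63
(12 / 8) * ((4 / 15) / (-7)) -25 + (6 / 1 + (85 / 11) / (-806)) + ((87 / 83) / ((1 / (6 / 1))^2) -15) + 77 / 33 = 463722367 / 77267190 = 6.00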